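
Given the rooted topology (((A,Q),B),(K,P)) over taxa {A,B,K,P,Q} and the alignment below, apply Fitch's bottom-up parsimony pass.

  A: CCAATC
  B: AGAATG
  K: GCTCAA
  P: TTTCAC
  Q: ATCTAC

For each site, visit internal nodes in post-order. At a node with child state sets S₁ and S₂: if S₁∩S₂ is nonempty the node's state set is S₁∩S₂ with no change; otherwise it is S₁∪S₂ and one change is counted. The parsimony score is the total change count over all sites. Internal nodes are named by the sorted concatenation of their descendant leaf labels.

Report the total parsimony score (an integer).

AQ@0: {C} ∪ {A} = {A,C} (union, +1)
ABQ@0: {A,C} ∩ {A} = {A} (intersection, +0)
KP@0: {G} ∪ {T} = {G,T} (union, +1)
ABKPQ@0: {A} ∪ {G,T} = {A,G,T} (union, +1)
AQ@1: {C} ∪ {T} = {C,T} (union, +1)
ABQ@1: {C,T} ∪ {G} = {C,G,T} (union, +1)
KP@1: {C} ∪ {T} = {C,T} (union, +1)
ABKPQ@1: {C,G,T} ∩ {C,T} = {C,T} (intersection, +0)
AQ@2: {A} ∪ {C} = {A,C} (union, +1)
ABQ@2: {A,C} ∩ {A} = {A} (intersection, +0)
KP@2: {T} ∩ {T} = {T} (intersection, +0)
ABKPQ@2: {A} ∪ {T} = {A,T} (union, +1)
AQ@3: {A} ∪ {T} = {A,T} (union, +1)
ABQ@3: {A,T} ∩ {A} = {A} (intersection, +0)
KP@3: {C} ∩ {C} = {C} (intersection, +0)
ABKPQ@3: {A} ∪ {C} = {A,C} (union, +1)
AQ@4: {T} ∪ {A} = {A,T} (union, +1)
ABQ@4: {A,T} ∩ {T} = {T} (intersection, +0)
KP@4: {A} ∩ {A} = {A} (intersection, +0)
ABKPQ@4: {T} ∪ {A} = {A,T} (union, +1)
AQ@5: {C} ∩ {C} = {C} (intersection, +0)
ABQ@5: {C} ∪ {G} = {C,G} (union, +1)
KP@5: {A} ∪ {C} = {A,C} (union, +1)
ABKPQ@5: {C,G} ∩ {A,C} = {C} (intersection, +0)
per-site changes: [3, 3, 2, 2, 2, 2]; total = 14

14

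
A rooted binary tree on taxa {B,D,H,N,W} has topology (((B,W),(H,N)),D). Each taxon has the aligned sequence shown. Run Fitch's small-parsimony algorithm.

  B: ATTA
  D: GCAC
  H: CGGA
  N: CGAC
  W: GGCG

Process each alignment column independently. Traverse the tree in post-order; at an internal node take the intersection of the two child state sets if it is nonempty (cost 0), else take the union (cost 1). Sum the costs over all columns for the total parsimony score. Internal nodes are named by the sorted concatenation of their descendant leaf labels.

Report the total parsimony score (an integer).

10

BW@0: {A} ∪ {G} = {A,G} (union, +1)
HN@0: {C} ∩ {C} = {C} (intersection, +0)
BHNW@0: {A,G} ∪ {C} = {A,C,G} (union, +1)
BDHNW@0: {A,C,G} ∩ {G} = {G} (intersection, +0)
BW@1: {T} ∪ {G} = {G,T} (union, +1)
HN@1: {G} ∩ {G} = {G} (intersection, +0)
BHNW@1: {G,T} ∩ {G} = {G} (intersection, +0)
BDHNW@1: {G} ∪ {C} = {C,G} (union, +1)
BW@2: {T} ∪ {C} = {C,T} (union, +1)
HN@2: {G} ∪ {A} = {A,G} (union, +1)
BHNW@2: {C,T} ∪ {A,G} = {A,C,G,T} (union, +1)
BDHNW@2: {A,C,G,T} ∩ {A} = {A} (intersection, +0)
BW@3: {A} ∪ {G} = {A,G} (union, +1)
HN@3: {A} ∪ {C} = {A,C} (union, +1)
BHNW@3: {A,G} ∩ {A,C} = {A} (intersection, +0)
BDHNW@3: {A} ∪ {C} = {A,C} (union, +1)
per-site changes: [2, 2, 3, 3]; total = 10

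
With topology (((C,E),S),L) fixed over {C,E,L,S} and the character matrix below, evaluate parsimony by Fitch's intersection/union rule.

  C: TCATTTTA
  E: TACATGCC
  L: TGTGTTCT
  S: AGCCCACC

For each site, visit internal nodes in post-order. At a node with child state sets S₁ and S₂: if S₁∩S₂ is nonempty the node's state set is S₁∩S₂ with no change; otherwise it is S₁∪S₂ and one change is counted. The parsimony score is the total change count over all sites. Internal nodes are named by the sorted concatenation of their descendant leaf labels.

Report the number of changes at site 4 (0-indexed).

1

site 0, node CE: C={T} ∩ E={T} → {T} (+0)
site 0, node CES: CE={T} ∪ S={A} → {A,T} (+1)
site 0, node CELS: CES={A,T} ∩ L={T} → {T} (+0)
site 1, node CE: C={C} ∪ E={A} → {A,C} (+1)
site 1, node CES: CE={A,C} ∪ S={G} → {A,C,G} (+1)
site 1, node CELS: CES={A,C,G} ∩ L={G} → {G} (+0)
site 2, node CE: C={A} ∪ E={C} → {A,C} (+1)
site 2, node CES: CE={A,C} ∩ S={C} → {C} (+0)
site 2, node CELS: CES={C} ∪ L={T} → {C,T} (+1)
site 3, node CE: C={T} ∪ E={A} → {A,T} (+1)
site 3, node CES: CE={A,T} ∪ S={C} → {A,C,T} (+1)
site 3, node CELS: CES={A,C,T} ∪ L={G} → {A,C,G,T} (+1)
site 4, node CE: C={T} ∩ E={T} → {T} (+0)
site 4, node CES: CE={T} ∪ S={C} → {C,T} (+1)
site 4, node CELS: CES={C,T} ∩ L={T} → {T} (+0)
site 5, node CE: C={T} ∪ E={G} → {G,T} (+1)
site 5, node CES: CE={G,T} ∪ S={A} → {A,G,T} (+1)
site 5, node CELS: CES={A,G,T} ∩ L={T} → {T} (+0)
site 6, node CE: C={T} ∪ E={C} → {C,T} (+1)
site 6, node CES: CE={C,T} ∩ S={C} → {C} (+0)
site 6, node CELS: CES={C} ∩ L={C} → {C} (+0)
site 7, node CE: C={A} ∪ E={C} → {A,C} (+1)
site 7, node CES: CE={A,C} ∩ S={C} → {C} (+0)
site 7, node CELS: CES={C} ∪ L={T} → {C,T} (+1)
per-site changes: [1, 2, 2, 3, 1, 2, 1, 2]; total = 14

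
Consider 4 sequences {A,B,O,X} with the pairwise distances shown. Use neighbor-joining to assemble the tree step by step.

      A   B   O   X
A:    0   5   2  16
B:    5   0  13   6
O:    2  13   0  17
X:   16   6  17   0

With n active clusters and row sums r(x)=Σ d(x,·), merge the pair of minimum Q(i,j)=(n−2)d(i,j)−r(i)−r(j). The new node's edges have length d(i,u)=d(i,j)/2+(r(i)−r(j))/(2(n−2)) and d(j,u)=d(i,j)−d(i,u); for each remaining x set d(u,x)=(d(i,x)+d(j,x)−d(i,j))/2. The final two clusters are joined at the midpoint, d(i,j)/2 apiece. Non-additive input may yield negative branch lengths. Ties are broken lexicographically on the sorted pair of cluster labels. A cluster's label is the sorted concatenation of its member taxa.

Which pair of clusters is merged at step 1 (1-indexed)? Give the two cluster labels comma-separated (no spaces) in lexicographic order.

A,O

1. join A+O (d=2, Q=-51) ⇒ AO; edges |A|=-5/4, |O|=13/4
  updated: d(AO,B)=8, d(AO,X)=31/2
2. join AO+B (d=8, Q=-59/2) ⇒ ABO; edges |AO|=35/4, |B|=-3/4
  updated: d(ABO,X)=27/4
3. join ABO+X (d=27/4) ⇒ ABOX; edges |ABO|=27/8, |X|=27/8
final tree: (((A:-5/4,O:13/4):35/4,B:-3/4):27/8,X:27/8)
total length: 67/4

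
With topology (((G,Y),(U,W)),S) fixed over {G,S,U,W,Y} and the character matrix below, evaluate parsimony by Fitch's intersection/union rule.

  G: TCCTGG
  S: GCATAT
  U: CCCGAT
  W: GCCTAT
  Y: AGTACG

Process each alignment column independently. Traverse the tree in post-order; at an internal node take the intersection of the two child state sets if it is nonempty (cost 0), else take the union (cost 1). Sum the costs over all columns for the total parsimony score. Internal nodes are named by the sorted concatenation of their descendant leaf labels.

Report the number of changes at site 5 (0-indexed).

1

site 0, node GY: G={T} ∪ Y={A} → {A,T} (+1)
site 0, node UW: U={C} ∪ W={G} → {C,G} (+1)
site 0, node GUWY: GY={A,T} ∪ UW={C,G} → {A,C,G,T} (+1)
site 0, node GSUWY: GUWY={A,C,G,T} ∩ S={G} → {G} (+0)
site 1, node GY: G={C} ∪ Y={G} → {C,G} (+1)
site 1, node UW: U={C} ∩ W={C} → {C} (+0)
site 1, node GUWY: GY={C,G} ∩ UW={C} → {C} (+0)
site 1, node GSUWY: GUWY={C} ∩ S={C} → {C} (+0)
site 2, node GY: G={C} ∪ Y={T} → {C,T} (+1)
site 2, node UW: U={C} ∩ W={C} → {C} (+0)
site 2, node GUWY: GY={C,T} ∩ UW={C} → {C} (+0)
site 2, node GSUWY: GUWY={C} ∪ S={A} → {A,C} (+1)
site 3, node GY: G={T} ∪ Y={A} → {A,T} (+1)
site 3, node UW: U={G} ∪ W={T} → {G,T} (+1)
site 3, node GUWY: GY={A,T} ∩ UW={G,T} → {T} (+0)
site 3, node GSUWY: GUWY={T} ∩ S={T} → {T} (+0)
site 4, node GY: G={G} ∪ Y={C} → {C,G} (+1)
site 4, node UW: U={A} ∩ W={A} → {A} (+0)
site 4, node GUWY: GY={C,G} ∪ UW={A} → {A,C,G} (+1)
site 4, node GSUWY: GUWY={A,C,G} ∩ S={A} → {A} (+0)
site 5, node GY: G={G} ∩ Y={G} → {G} (+0)
site 5, node UW: U={T} ∩ W={T} → {T} (+0)
site 5, node GUWY: GY={G} ∪ UW={T} → {G,T} (+1)
site 5, node GSUWY: GUWY={G,T} ∩ S={T} → {T} (+0)
per-site changes: [3, 1, 2, 2, 2, 1]; total = 11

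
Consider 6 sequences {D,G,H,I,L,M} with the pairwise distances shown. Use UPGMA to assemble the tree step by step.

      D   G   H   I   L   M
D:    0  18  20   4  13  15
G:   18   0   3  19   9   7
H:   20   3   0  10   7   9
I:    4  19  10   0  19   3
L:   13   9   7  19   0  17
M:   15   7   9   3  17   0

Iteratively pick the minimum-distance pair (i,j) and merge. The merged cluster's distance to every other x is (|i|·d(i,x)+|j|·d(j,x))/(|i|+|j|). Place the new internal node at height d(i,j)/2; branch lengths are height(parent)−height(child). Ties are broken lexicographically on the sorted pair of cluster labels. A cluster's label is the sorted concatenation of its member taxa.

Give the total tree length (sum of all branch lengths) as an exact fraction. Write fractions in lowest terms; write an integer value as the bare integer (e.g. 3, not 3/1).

step 1: merge (G,H) at d=3; branch lengths G→3/2, H→3/2; new cluster GH
  updated: d(D,GH)=19, d(GH,I)=29/2, d(GH,L)=8, d(GH,M)=8
step 2: merge (I,M) at d=3; branch lengths I→3/2, M→3/2; new cluster IM
  updated: d(D,IM)=19/2, d(GH,IM)=45/4, d(IM,L)=18
step 3: merge (GH,L) at d=8; branch lengths GH→5/2, L→4; new cluster GHL
  updated: d(D,GHL)=17, d(GHL,IM)=27/2
step 4: merge (D,IM) at d=19/2; branch lengths D→19/4, IM→13/4; new cluster DIM
  updated: d(DIM,GHL)=44/3
step 5: merge (DIM,GHL) at d=44/3; branch lengths DIM→31/12, GHL→10/3; new cluster DGHILM
final tree: ((D:19/4,(I:3/2,M:3/2):13/4):31/12,((G:3/2,H:3/2):5/2,L:4):10/3)
total length: 317/12

317/12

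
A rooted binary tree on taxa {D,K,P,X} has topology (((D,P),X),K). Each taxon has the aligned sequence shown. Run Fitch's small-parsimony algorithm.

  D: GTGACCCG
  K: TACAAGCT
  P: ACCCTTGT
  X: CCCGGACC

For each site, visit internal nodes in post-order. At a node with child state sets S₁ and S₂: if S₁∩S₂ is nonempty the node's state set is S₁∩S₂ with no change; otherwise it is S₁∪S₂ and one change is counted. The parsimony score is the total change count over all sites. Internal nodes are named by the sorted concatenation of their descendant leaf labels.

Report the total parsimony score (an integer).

17

site 0, node DP: D={G} ∪ P={A} → {A,G} (+1)
site 0, node DPX: DP={A,G} ∪ X={C} → {A,C,G} (+1)
site 0, node DKPX: DPX={A,C,G} ∪ K={T} → {A,C,G,T} (+1)
site 1, node DP: D={T} ∪ P={C} → {C,T} (+1)
site 1, node DPX: DP={C,T} ∩ X={C} → {C} (+0)
site 1, node DKPX: DPX={C} ∪ K={A} → {A,C} (+1)
site 2, node DP: D={G} ∪ P={C} → {C,G} (+1)
site 2, node DPX: DP={C,G} ∩ X={C} → {C} (+0)
site 2, node DKPX: DPX={C} ∩ K={C} → {C} (+0)
site 3, node DP: D={A} ∪ P={C} → {A,C} (+1)
site 3, node DPX: DP={A,C} ∪ X={G} → {A,C,G} (+1)
site 3, node DKPX: DPX={A,C,G} ∩ K={A} → {A} (+0)
site 4, node DP: D={C} ∪ P={T} → {C,T} (+1)
site 4, node DPX: DP={C,T} ∪ X={G} → {C,G,T} (+1)
site 4, node DKPX: DPX={C,G,T} ∪ K={A} → {A,C,G,T} (+1)
site 5, node DP: D={C} ∪ P={T} → {C,T} (+1)
site 5, node DPX: DP={C,T} ∪ X={A} → {A,C,T} (+1)
site 5, node DKPX: DPX={A,C,T} ∪ K={G} → {A,C,G,T} (+1)
site 6, node DP: D={C} ∪ P={G} → {C,G} (+1)
site 6, node DPX: DP={C,G} ∩ X={C} → {C} (+0)
site 6, node DKPX: DPX={C} ∩ K={C} → {C} (+0)
site 7, node DP: D={G} ∪ P={T} → {G,T} (+1)
site 7, node DPX: DP={G,T} ∪ X={C} → {C,G,T} (+1)
site 7, node DKPX: DPX={C,G,T} ∩ K={T} → {T} (+0)
per-site changes: [3, 2, 1, 2, 3, 3, 1, 2]; total = 17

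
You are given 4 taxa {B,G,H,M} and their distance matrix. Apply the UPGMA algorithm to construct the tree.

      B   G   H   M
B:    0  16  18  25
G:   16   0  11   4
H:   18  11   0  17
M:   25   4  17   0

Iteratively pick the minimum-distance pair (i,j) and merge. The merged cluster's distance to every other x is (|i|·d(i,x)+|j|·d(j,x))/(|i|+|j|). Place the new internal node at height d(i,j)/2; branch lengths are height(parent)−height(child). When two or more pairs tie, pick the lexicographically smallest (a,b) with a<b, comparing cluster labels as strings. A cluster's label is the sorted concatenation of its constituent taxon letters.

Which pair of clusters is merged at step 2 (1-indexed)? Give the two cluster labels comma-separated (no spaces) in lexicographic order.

1. join G+M (d=4) ⇒ GM; edges |G|=2, |M|=2
  updated: d(B,GM)=41/2, d(GM,H)=14
2. join GM+H (d=14) ⇒ GHM; edges |GM|=5, |H|=7
  updated: d(B,GHM)=59/3
3. join B+GHM (d=59/3) ⇒ BGHM; edges |B|=59/6, |GHM|=17/6
final tree: (B:59/6,((G:2,M:2):5,H:7):17/6)
total length: 86/3

GM,H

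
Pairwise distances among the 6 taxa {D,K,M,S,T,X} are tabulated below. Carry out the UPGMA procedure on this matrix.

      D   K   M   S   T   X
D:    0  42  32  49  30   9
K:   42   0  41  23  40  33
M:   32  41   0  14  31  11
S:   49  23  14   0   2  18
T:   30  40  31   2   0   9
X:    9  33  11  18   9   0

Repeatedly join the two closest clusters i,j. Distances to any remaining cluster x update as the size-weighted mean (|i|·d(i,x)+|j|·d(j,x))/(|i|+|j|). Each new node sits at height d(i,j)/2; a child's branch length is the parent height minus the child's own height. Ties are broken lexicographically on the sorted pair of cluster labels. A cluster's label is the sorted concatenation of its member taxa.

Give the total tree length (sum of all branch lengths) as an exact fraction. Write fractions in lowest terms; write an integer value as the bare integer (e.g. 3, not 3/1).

step 1: merge (S,T) at d=2; branch lengths S→1, T→1; new cluster ST
  updated: d(D,ST)=79/2, d(K,ST)=63/2, d(M,ST)=45/2, d(ST,X)=27/2
step 2: merge (D,X) at d=9; branch lengths D→9/2, X→9/2; new cluster DX
  updated: d(DX,K)=75/2, d(DX,M)=43/2, d(DX,ST)=53/2
step 3: merge (DX,M) at d=43/2; branch lengths DX→25/4, M→43/4; new cluster DMX
  updated: d(DMX,K)=116/3, d(DMX,ST)=151/6
step 4: merge (DMX,ST) at d=151/6; branch lengths DMX→11/6, ST→139/12; new cluster DMSTX
  updated: d(DMSTX,K)=179/5
step 5: merge (DMSTX,K) at d=179/5; branch lengths DMSTX→319/60, K→179/10; new cluster DKMSTX
final tree: ((((D:9/2,X:9/2):25/4,M:43/4):11/6,(S:1,T:1):139/12):319/60,K:179/10)
total length: 1939/30

1939/30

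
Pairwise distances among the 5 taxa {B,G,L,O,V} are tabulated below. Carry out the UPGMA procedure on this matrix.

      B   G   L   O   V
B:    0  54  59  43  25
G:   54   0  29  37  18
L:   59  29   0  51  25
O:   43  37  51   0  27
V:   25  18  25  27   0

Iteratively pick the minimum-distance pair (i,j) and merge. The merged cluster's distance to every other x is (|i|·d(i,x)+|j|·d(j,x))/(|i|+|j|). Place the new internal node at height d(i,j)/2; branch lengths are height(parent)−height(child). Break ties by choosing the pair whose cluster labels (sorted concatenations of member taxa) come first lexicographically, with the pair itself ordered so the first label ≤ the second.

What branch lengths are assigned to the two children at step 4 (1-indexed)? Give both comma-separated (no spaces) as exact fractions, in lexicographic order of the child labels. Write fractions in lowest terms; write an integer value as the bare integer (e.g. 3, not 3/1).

181/8,83/24

step 1: merge (G,V) at d=18; branch lengths G→9, V→9; new cluster GV
  updated: d(B,GV)=79/2, d(GV,L)=27, d(GV,O)=32
step 2: merge (GV,L) at d=27; branch lengths GV→9/2, L→27/2; new cluster GLV
  updated: d(B,GLV)=46, d(GLV,O)=115/3
step 3: merge (GLV,O) at d=115/3; branch lengths GLV→17/3, O→115/6; new cluster GLOV
  updated: d(B,GLOV)=181/4
step 4: merge (B,GLOV) at d=181/4; branch lengths B→181/8, GLOV→83/24; new cluster BGLOV
final tree: (B:181/8,(((G:9,V:9):9/2,L:27/2):17/3,O:115/6):83/24)
total length: 1043/12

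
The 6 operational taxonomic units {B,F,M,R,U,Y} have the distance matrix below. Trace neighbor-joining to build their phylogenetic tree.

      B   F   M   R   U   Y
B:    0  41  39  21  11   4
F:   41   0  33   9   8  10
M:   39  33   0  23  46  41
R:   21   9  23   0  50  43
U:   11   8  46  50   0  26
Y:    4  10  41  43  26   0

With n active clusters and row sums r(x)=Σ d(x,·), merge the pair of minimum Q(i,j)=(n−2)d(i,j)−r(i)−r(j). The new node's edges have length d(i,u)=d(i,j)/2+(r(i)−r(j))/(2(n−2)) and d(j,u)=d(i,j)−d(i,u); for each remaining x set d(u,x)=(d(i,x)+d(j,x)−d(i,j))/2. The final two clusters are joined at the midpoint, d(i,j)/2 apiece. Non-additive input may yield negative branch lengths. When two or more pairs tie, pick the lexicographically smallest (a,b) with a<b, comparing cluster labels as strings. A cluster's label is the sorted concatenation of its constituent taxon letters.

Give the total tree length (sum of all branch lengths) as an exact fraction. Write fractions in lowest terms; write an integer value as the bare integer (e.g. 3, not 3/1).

1. join M+R (d=23, Q=-236) ⇒ MR; edges |M|=16, |R|=7
  updated: d(B,MR)=37/2, d(F,MR)=19/2, d(MR,U)=73/2, d(MR,Y)=61/2
2. join F+MR (d=19/2, Q=-135) ⇒ FMR; edges |F|=1/3, |MR|=55/6
  updated: d(B,FMR)=25, d(FMR,U)=35/2, d(FMR,Y)=31/2
3. join B+Y (d=4, Q=-155/2) ⇒ BY; edges |B|=5/8, |Y|=27/8
  updated: d(BY,FMR)=73/4, d(BY,U)=33/2
4. join BY+FMR (d=73/4, Q=-209/4) ⇒ BFMRY; edges |BY|=69/8, |FMR|=77/8
  updated: d(BFMRY,U)=63/8
5. join BFMRY+U (d=63/8) ⇒ BFMRUY; edges |BFMRY|=63/16, |U|=63/16
final tree: (((B:5/8,Y:27/8):69/8,(F:1/3,(M:16,R:7):55/6):77/8):63/16,U:63/16)
total length: 501/8

501/8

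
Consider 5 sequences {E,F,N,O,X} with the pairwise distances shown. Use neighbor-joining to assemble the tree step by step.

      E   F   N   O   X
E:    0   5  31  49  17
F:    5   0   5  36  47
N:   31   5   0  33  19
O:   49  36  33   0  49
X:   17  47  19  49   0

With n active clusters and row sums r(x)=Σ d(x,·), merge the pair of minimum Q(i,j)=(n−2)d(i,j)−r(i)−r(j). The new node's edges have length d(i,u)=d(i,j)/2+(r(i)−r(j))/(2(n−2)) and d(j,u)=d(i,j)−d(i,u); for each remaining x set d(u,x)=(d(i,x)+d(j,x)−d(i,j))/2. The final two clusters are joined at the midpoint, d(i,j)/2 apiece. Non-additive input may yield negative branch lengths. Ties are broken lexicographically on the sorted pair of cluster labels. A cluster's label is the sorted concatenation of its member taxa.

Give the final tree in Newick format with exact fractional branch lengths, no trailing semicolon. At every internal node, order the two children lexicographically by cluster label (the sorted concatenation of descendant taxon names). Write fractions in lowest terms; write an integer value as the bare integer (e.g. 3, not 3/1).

((((E:7/2,X:27/2):23/2,O:29):3,F:7/2):3/4,N:3/4)

step 1: merge (E,X) at d=17, Q=-183; branch lengths E→7/2, X→27/2; new cluster EX
  updated: d(EX,F)=35/2, d(EX,N)=33/2, d(EX,O)=81/2
step 2: merge (EX,O) at d=81/2, Q=-103; branch lengths EX→23/2, O→29; new cluster EOX
  updated: d(EOX,F)=13/2, d(EOX,N)=9/2
step 3: merge (EOX,F) at d=13/2, Q=-16; branch lengths EOX→3, F→7/2; new cluster EFOX
  updated: d(EFOX,N)=3/2
step 4: merge (EFOX,N) at d=3/2; branch lengths EFOX→3/4, N→3/4; new cluster EFNOX
final tree: ((((E:7/2,X:27/2):23/2,O:29):3,F:7/2):3/4,N:3/4)
total length: 131/2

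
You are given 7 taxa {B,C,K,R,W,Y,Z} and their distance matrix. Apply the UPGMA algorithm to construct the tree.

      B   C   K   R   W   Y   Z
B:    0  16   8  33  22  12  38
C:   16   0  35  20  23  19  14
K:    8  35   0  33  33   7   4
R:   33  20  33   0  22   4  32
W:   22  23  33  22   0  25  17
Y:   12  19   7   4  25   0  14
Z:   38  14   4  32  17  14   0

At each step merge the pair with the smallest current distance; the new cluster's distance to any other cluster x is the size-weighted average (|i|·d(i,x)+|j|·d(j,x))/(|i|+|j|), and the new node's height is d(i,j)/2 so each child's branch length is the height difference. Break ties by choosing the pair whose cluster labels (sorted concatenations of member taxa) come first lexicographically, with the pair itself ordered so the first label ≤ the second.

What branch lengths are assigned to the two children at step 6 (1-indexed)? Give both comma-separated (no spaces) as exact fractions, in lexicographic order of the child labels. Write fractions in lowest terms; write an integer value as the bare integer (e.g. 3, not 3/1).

step 1: merge (K,Z) at d=4; branch lengths K→2, Z→2; new cluster KZ
  updated: d(B,KZ)=23, d(C,KZ)=49/2, d(KZ,R)=65/2, d(KZ,W)=25, d(KZ,Y)=21/2
step 2: merge (R,Y) at d=4; branch lengths R→2, Y→2; new cluster RY
  updated: d(B,RY)=45/2, d(C,RY)=39/2, d(KZ,RY)=43/2, d(RY,W)=47/2
step 3: merge (B,C) at d=16; branch lengths B→8, C→8; new cluster BC
  updated: d(BC,KZ)=95/4, d(BC,RY)=21, d(BC,W)=45/2
step 4: merge (BC,RY) at d=21; branch lengths BC→5/2, RY→17/2; new cluster BCRY
  updated: d(BCRY,KZ)=181/8, d(BCRY,W)=23
step 5: merge (BCRY,KZ) at d=181/8; branch lengths BCRY→13/16, KZ→149/16; new cluster BCKRYZ
  updated: d(BCKRYZ,W)=71/3
step 6: merge (BCKRYZ,W) at d=71/3; branch lengths BCKRYZ→25/48, W→71/6; new cluster BCKRWYZ
final tree: ((((B:8,C:8):5/2,(R:2,Y:2):17/2):13/16,(K:2,Z:2):149/16):25/48,W:71/6)
total length: 2759/48

25/48,71/6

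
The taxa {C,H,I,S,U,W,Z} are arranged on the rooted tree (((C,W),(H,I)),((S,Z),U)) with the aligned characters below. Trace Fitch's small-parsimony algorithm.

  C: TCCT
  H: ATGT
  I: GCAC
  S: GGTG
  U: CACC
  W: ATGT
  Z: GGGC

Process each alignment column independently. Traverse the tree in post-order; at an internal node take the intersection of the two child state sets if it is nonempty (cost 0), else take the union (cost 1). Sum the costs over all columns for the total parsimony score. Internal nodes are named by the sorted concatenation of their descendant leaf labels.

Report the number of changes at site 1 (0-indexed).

[col 0] CW: children C:{T}, W:{A} ∪→ {A,T}; cost 1
[col 0] HI: children H:{A}, I:{G} ∪→ {A,G}; cost 1
[col 0] CHIW: children CW:{A,T}, HI:{A,G} ∩→ {A}; cost 0
[col 0] SZ: children S:{G}, Z:{G} ∩→ {G}; cost 0
[col 0] SUZ: children SZ:{G}, U:{C} ∪→ {C,G}; cost 1
[col 0] CHISUWZ: children CHIW:{A}, SUZ:{C,G} ∪→ {A,C,G}; cost 1
[col 1] CW: children C:{C}, W:{T} ∪→ {C,T}; cost 1
[col 1] HI: children H:{T}, I:{C} ∪→ {C,T}; cost 1
[col 1] CHIW: children CW:{C,T}, HI:{C,T} ∩→ {C,T}; cost 0
[col 1] SZ: children S:{G}, Z:{G} ∩→ {G}; cost 0
[col 1] SUZ: children SZ:{G}, U:{A} ∪→ {A,G}; cost 1
[col 1] CHISUWZ: children CHIW:{C,T}, SUZ:{A,G} ∪→ {A,C,G,T}; cost 1
[col 2] CW: children C:{C}, W:{G} ∪→ {C,G}; cost 1
[col 2] HI: children H:{G}, I:{A} ∪→ {A,G}; cost 1
[col 2] CHIW: children CW:{C,G}, HI:{A,G} ∩→ {G}; cost 0
[col 2] SZ: children S:{T}, Z:{G} ∪→ {G,T}; cost 1
[col 2] SUZ: children SZ:{G,T}, U:{C} ∪→ {C,G,T}; cost 1
[col 2] CHISUWZ: children CHIW:{G}, SUZ:{C,G,T} ∩→ {G}; cost 0
[col 3] CW: children C:{T}, W:{T} ∩→ {T}; cost 0
[col 3] HI: children H:{T}, I:{C} ∪→ {C,T}; cost 1
[col 3] CHIW: children CW:{T}, HI:{C,T} ∩→ {T}; cost 0
[col 3] SZ: children S:{G}, Z:{C} ∪→ {C,G}; cost 1
[col 3] SUZ: children SZ:{C,G}, U:{C} ∩→ {C}; cost 0
[col 3] CHISUWZ: children CHIW:{T}, SUZ:{C} ∪→ {C,T}; cost 1
per-site changes: [4, 4, 4, 3]; total = 15

4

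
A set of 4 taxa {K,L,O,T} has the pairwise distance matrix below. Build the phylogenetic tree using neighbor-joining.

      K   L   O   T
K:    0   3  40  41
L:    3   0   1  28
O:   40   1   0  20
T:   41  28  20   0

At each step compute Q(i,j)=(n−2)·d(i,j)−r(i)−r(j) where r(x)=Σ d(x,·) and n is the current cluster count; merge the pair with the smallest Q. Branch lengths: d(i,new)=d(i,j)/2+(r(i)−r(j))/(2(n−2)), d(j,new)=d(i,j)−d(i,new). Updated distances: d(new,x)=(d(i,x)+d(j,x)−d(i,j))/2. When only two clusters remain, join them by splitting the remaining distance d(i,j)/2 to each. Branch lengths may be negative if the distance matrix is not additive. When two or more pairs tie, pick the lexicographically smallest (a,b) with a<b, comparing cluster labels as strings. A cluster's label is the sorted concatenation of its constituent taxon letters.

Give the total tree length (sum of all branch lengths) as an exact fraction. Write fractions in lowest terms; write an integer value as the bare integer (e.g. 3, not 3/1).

39

step 1: merge (K,L) at d=3, Q=-110; branch lengths K→29/2, L→-23/2; new cluster KL
  updated: d(KL,O)=19, d(KL,T)=33
step 2: merge (KL,O) at d=19, Q=-72; branch lengths KL→16, O→3; new cluster KLO
  updated: d(KLO,T)=17
step 3: merge (KLO,T) at d=17; branch lengths KLO→17/2, T→17/2; new cluster KLOT
final tree: (((K:29/2,L:-23/2):16,O:3):17/2,T:17/2)
total length: 39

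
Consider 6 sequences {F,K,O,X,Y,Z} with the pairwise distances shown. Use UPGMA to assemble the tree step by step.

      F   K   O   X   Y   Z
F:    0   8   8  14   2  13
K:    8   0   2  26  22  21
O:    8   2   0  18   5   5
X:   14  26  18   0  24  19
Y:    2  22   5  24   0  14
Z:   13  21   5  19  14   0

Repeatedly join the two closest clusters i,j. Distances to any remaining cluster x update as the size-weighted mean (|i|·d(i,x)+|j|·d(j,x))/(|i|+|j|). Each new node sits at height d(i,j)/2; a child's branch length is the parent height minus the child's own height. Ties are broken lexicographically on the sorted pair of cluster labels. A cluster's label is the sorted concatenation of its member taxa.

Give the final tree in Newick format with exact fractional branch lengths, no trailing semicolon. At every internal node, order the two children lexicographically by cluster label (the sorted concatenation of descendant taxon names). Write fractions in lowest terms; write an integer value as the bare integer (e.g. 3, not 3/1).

((((F:1,Y:1):35/8,(K:1,O:1):35/8):5/4,Z:53/8):139/40,X:101/10)

iteration 1: select F,Y (d=2); attach at lengths (1, 1); label the merged cluster FY
  updated: d(FY,K)=15, d(FY,O)=13/2, d(FY,X)=19, d(FY,Z)=27/2
iteration 2: select K,O (d=2); attach at lengths (1, 1); label the merged cluster KO
  updated: d(FY,KO)=43/4, d(KO,X)=22, d(KO,Z)=13
iteration 3: select FY,KO (d=43/4); attach at lengths (35/8, 35/8); label the merged cluster FKOY
  updated: d(FKOY,X)=41/2, d(FKOY,Z)=53/4
iteration 4: select FKOY,Z (d=53/4); attach at lengths (5/4, 53/8); label the merged cluster FKOYZ
  updated: d(FKOYZ,X)=101/5
iteration 5: select FKOYZ,X (d=101/5); attach at lengths (139/40, 101/10); label the merged cluster FKOXYZ
final tree: ((((F:1,Y:1):35/8,(K:1,O:1):35/8):5/4,Z:53/8):139/40,X:101/10)
total length: 171/5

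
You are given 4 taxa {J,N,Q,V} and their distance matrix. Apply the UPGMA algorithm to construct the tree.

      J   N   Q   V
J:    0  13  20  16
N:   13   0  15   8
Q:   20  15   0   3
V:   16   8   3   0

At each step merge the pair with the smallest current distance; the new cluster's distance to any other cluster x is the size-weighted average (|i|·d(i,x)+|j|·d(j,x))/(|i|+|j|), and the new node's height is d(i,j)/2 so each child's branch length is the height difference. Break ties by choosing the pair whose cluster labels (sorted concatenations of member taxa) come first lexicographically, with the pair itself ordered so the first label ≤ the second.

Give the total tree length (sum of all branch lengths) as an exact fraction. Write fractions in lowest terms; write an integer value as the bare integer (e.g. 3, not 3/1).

283/12

iteration 1: select Q,V (d=3); attach at lengths (3/2, 3/2); label the merged cluster QV
  updated: d(J,QV)=18, d(N,QV)=23/2
iteration 2: select N,QV (d=23/2); attach at lengths (23/4, 17/4); label the merged cluster NQV
  updated: d(J,NQV)=49/3
iteration 3: select J,NQV (d=49/3); attach at lengths (49/6, 29/12); label the merged cluster JNQV
final tree: (J:49/6,(N:23/4,(Q:3/2,V:3/2):17/4):29/12)
total length: 283/12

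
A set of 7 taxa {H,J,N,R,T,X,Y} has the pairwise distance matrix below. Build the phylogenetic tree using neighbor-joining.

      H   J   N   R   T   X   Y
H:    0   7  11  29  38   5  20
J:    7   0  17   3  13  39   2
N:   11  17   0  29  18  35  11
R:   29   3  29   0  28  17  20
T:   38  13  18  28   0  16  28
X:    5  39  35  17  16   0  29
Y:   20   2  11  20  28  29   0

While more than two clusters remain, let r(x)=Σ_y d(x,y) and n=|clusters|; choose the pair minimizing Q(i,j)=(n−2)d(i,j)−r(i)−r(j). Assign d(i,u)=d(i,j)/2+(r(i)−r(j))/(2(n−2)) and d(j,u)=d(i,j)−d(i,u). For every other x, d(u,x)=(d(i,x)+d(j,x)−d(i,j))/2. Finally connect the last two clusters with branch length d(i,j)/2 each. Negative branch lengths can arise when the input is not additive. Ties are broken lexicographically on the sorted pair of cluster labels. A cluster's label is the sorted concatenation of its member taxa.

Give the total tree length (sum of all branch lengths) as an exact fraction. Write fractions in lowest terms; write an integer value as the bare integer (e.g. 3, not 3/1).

iteration 1: select H,X (d=5, Q=-226); attach at lengths (-3/5, 28/5); label the merged cluster HX
  updated: d(HX,J)=41/2, d(HX,N)=41/2, d(HX,R)=41/2, d(HX,T)=49/2, d(HX,Y)=22
iteration 2: select J,R (d=3, Q=-144); attach at lengths (-33/8, 57/8); label the merged cluster JR
  updated: d(HX,JR)=19, d(JR,N)=43/2, d(JR,T)=19, d(JR,Y)=19/2
iteration 3: select JR,Y (d=19/2, Q=-111); attach at lengths (9/2, 5); label the merged cluster JRY
  updated: d(HX,JRY)=63/4, d(JRY,N)=23/2, d(JRY,T)=75/4
iteration 4: select HX,JRY (d=63/4, Q=-301/4); attach at lengths (185/16, 67/16); label the merged cluster HJRXY
  updated: d(HJRXY,N)=65/8, d(HJRXY,T)=55/4
iteration 5: select HJRXY,N (d=65/8, Q=-319/8); attach at lengths (31/16, 99/16); label the merged cluster HJNRXY
  updated: d(HJNRXY,T)=189/16
iteration 6: select HJNRXY,T (d=189/16); attach at lengths (189/32, 189/32); label the merged cluster HJNRTXY
final tree: ((((H:-3/5,X:28/5):185/16,((J:-33/8,R:57/8):9/2,Y:5):67/16):31/16,N:99/16):189/32,T:189/32)
total length: 851/16

851/16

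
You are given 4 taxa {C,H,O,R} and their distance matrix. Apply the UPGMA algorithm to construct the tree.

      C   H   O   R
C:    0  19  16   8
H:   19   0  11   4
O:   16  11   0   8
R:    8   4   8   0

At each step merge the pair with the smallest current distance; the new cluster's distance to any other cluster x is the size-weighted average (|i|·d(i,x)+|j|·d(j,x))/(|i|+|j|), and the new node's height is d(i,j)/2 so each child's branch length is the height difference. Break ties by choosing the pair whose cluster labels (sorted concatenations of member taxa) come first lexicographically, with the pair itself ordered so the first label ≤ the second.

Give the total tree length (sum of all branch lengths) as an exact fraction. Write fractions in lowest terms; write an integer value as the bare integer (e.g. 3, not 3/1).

253/12

step 1: merge (H,R) at d=4; branch lengths H→2, R→2; new cluster HR
  updated: d(C,HR)=27/2, d(HR,O)=19/2
step 2: merge (HR,O) at d=19/2; branch lengths HR→11/4, O→19/4; new cluster HOR
  updated: d(C,HOR)=43/3
step 3: merge (C,HOR) at d=43/3; branch lengths C→43/6, HOR→29/12; new cluster CHOR
final tree: (C:43/6,((H:2,R:2):11/4,O:19/4):29/12)
total length: 253/12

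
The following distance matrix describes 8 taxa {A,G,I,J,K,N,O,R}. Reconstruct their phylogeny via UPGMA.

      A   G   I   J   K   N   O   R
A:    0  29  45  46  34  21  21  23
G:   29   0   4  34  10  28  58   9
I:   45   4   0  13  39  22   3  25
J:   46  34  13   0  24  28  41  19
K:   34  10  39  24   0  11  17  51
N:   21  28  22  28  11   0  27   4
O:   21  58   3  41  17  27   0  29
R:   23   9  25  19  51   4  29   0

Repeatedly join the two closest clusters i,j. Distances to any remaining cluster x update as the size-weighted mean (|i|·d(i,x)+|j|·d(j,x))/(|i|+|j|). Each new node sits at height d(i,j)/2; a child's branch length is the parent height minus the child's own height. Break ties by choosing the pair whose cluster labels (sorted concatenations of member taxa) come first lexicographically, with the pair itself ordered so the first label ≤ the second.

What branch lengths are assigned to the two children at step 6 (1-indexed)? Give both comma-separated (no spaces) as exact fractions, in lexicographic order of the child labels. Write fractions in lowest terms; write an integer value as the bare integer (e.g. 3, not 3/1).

12,27/2

step 1: merge (I,O) at d=3; branch lengths I→3/2, O→3/2; new cluster IO
  updated: d(A,IO)=33, d(G,IO)=31, d(IO,J)=27, d(IO,K)=28, d(IO,N)=49/2, d(IO,R)=27
step 2: merge (N,R) at d=4; branch lengths N→2, R→2; new cluster NR
  updated: d(A,NR)=22, d(G,NR)=37/2, d(IO,NR)=103/4, d(J,NR)=47/2, d(K,NR)=31
step 3: merge (G,K) at d=10; branch lengths G→5, K→5; new cluster GK
  updated: d(A,GK)=63/2, d(GK,IO)=59/2, d(GK,J)=29, d(GK,NR)=99/4
step 4: merge (A,NR) at d=22; branch lengths A→11, NR→9; new cluster ANR
  updated: d(ANR,GK)=27, d(ANR,IO)=169/6, d(ANR,J)=31
step 5: merge (ANR,GK) at d=27; branch lengths ANR→5/2, GK→17/2; new cluster AGKNR
  updated: d(AGKNR,IO)=287/10, d(AGKNR,J)=151/5
step 6: merge (IO,J) at d=27; branch lengths IO→12, J→27/2; new cluster IJO
  updated: d(AGKNR,IJO)=146/5
step 7: merge (AGKNR,IJO) at d=146/5; branch lengths AGKNR→11/10, IJO→11/10; new cluster AGIJKNOR
final tree: (((A:11,(N:2,R:2):9):5/2,(G:5,K:5):17/2):11/10,((I:3/2,O:3/2):12,J:27/2):11/10)
total length: 757/10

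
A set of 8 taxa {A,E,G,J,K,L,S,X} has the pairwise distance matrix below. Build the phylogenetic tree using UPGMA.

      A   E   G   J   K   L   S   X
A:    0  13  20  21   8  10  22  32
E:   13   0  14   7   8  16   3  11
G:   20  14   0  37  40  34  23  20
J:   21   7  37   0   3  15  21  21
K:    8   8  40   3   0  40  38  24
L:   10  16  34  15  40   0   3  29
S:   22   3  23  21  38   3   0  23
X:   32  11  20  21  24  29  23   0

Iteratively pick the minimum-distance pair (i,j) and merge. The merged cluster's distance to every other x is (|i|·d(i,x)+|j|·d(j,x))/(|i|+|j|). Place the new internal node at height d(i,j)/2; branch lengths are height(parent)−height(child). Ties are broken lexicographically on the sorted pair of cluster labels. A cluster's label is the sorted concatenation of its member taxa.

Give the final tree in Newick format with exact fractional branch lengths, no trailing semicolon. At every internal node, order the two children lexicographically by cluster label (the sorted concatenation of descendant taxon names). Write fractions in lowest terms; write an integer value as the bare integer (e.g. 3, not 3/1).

iteration 1: select E,S (d=3); attach at lengths (3/2, 3/2); label the merged cluster ES
  updated: d(A,ES)=35/2, d(ES,G)=37/2, d(ES,J)=14, d(ES,K)=23, d(ES,L)=19/2, d(ES,X)=17
iteration 2: select J,K (d=3); attach at lengths (3/2, 3/2); label the merged cluster JK
  updated: d(A,JK)=29/2, d(ES,JK)=37/2, d(G,JK)=77/2, d(JK,L)=55/2, d(JK,X)=45/2
iteration 3: select ES,L (d=19/2); attach at lengths (13/4, 19/4); label the merged cluster ELS
  updated: d(A,ELS)=15, d(ELS,G)=71/3, d(ELS,JK)=43/2, d(ELS,X)=21
iteration 4: select A,JK (d=29/2); attach at lengths (29/4, 23/4); label the merged cluster AJK
  updated: d(AJK,ELS)=58/3, d(AJK,G)=97/3, d(AJK,X)=77/3
iteration 5: select AJK,ELS (d=58/3); attach at lengths (29/12, 59/12); label the merged cluster AEJKLS
  updated: d(AEJKLS,G)=28, d(AEJKLS,X)=70/3
iteration 6: select G,X (d=20); attach at lengths (10, 10); label the merged cluster GX
  updated: d(AEJKLS,GX)=77/3
iteration 7: select AEJKLS,GX (d=77/3); attach at lengths (19/6, 17/6); label the merged cluster AEGJKLSX
final tree: (((A:29/4,(J:3/2,K:3/2):23/4):29/12,((E:3/2,S:3/2):13/4,L:19/4):59/12):19/6,(G:10,X:10):17/6)
total length: 181/3

(((A:29/4,(J:3/2,K:3/2):23/4):29/12,((E:3/2,S:3/2):13/4,L:19/4):59/12):19/6,(G:10,X:10):17/6)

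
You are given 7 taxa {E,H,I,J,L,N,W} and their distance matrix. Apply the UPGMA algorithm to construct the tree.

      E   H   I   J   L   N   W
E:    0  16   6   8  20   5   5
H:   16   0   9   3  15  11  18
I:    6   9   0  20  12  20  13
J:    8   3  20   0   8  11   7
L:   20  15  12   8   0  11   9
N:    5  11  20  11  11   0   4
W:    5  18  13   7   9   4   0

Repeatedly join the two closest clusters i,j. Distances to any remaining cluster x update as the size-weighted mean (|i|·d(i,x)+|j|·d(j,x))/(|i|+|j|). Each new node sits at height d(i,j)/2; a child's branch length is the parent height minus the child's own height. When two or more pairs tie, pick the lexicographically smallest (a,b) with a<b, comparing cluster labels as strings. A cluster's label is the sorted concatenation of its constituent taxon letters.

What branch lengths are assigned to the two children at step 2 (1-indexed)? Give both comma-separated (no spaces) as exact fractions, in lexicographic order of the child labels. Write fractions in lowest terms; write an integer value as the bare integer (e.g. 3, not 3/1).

2,2

1. join H+J (d=3) ⇒ HJ; edges |H|=3/2, |J|=3/2
  updated: d(E,HJ)=12, d(HJ,I)=29/2, d(HJ,L)=23/2, d(HJ,N)=11, d(HJ,W)=25/2
2. join N+W (d=4) ⇒ NW; edges |N|=2, |W|=2
  updated: d(E,NW)=5, d(HJ,NW)=47/4, d(I,NW)=33/2, d(L,NW)=10
3. join E+NW (d=5) ⇒ ENW; edges |E|=5/2, |NW|=1/2
  updated: d(ENW,HJ)=71/6, d(ENW,I)=13, d(ENW,L)=40/3
4. join HJ+L (d=23/2) ⇒ HJL; edges |HJ|=17/4, |L|=23/4
  updated: d(ENW,HJL)=37/3, d(HJL,I)=41/3
5. join ENW+HJL (d=37/3) ⇒ EHJLNW; edges |ENW|=11/3, |HJL|=5/12
  updated: d(EHJLNW,I)=40/3
6. join EHJLNW+I (d=40/3) ⇒ EHIJLNW; edges |EHJLNW|=1/2, |I|=20/3
final tree: (((E:5/2,(N:2,W:2):1/2):11/3,((H:3/2,J:3/2):17/4,L:23/4):5/12):1/2,I:20/3)
total length: 125/4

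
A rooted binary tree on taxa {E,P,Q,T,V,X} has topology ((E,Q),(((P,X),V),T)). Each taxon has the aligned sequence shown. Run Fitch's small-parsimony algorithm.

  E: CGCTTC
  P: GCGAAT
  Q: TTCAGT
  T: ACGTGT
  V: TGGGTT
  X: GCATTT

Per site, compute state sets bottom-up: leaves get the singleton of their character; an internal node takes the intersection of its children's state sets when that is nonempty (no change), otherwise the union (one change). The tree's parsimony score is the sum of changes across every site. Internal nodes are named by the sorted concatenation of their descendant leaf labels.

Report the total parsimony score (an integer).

15

[col 0] EQ: children E:{C}, Q:{T} ∪→ {C,T}; cost 1
[col 0] PX: children P:{G}, X:{G} ∩→ {G}; cost 0
[col 0] PVX: children PX:{G}, V:{T} ∪→ {G,T}; cost 1
[col 0] PTVX: children PVX:{G,T}, T:{A} ∪→ {A,G,T}; cost 1
[col 0] EPQTVX: children EQ:{C,T}, PTVX:{A,G,T} ∩→ {T}; cost 0
[col 1] EQ: children E:{G}, Q:{T} ∪→ {G,T}; cost 1
[col 1] PX: children P:{C}, X:{C} ∩→ {C}; cost 0
[col 1] PVX: children PX:{C}, V:{G} ∪→ {C,G}; cost 1
[col 1] PTVX: children PVX:{C,G}, T:{C} ∩→ {C}; cost 0
[col 1] EPQTVX: children EQ:{G,T}, PTVX:{C} ∪→ {C,G,T}; cost 1
[col 2] EQ: children E:{C}, Q:{C} ∩→ {C}; cost 0
[col 2] PX: children P:{G}, X:{A} ∪→ {A,G}; cost 1
[col 2] PVX: children PX:{A,G}, V:{G} ∩→ {G}; cost 0
[col 2] PTVX: children PVX:{G}, T:{G} ∩→ {G}; cost 0
[col 2] EPQTVX: children EQ:{C}, PTVX:{G} ∪→ {C,G}; cost 1
[col 3] EQ: children E:{T}, Q:{A} ∪→ {A,T}; cost 1
[col 3] PX: children P:{A}, X:{T} ∪→ {A,T}; cost 1
[col 3] PVX: children PX:{A,T}, V:{G} ∪→ {A,G,T}; cost 1
[col 3] PTVX: children PVX:{A,G,T}, T:{T} ∩→ {T}; cost 0
[col 3] EPQTVX: children EQ:{A,T}, PTVX:{T} ∩→ {T}; cost 0
[col 4] EQ: children E:{T}, Q:{G} ∪→ {G,T}; cost 1
[col 4] PX: children P:{A}, X:{T} ∪→ {A,T}; cost 1
[col 4] PVX: children PX:{A,T}, V:{T} ∩→ {T}; cost 0
[col 4] PTVX: children PVX:{T}, T:{G} ∪→ {G,T}; cost 1
[col 4] EPQTVX: children EQ:{G,T}, PTVX:{G,T} ∩→ {G,T}; cost 0
[col 5] EQ: children E:{C}, Q:{T} ∪→ {C,T}; cost 1
[col 5] PX: children P:{T}, X:{T} ∩→ {T}; cost 0
[col 5] PVX: children PX:{T}, V:{T} ∩→ {T}; cost 0
[col 5] PTVX: children PVX:{T}, T:{T} ∩→ {T}; cost 0
[col 5] EPQTVX: children EQ:{C,T}, PTVX:{T} ∩→ {T}; cost 0
per-site changes: [3, 3, 2, 3, 3, 1]; total = 15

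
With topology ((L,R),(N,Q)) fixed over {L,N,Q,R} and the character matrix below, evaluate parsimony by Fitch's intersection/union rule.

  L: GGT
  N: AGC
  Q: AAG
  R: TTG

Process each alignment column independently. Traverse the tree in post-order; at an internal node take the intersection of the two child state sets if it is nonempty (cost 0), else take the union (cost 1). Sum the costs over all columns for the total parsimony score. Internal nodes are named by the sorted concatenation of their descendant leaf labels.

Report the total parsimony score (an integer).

6

[col 0] LR: children L:{G}, R:{T} ∪→ {G,T}; cost 1
[col 0] NQ: children N:{A}, Q:{A} ∩→ {A}; cost 0
[col 0] LNQR: children LR:{G,T}, NQ:{A} ∪→ {A,G,T}; cost 1
[col 1] LR: children L:{G}, R:{T} ∪→ {G,T}; cost 1
[col 1] NQ: children N:{G}, Q:{A} ∪→ {A,G}; cost 1
[col 1] LNQR: children LR:{G,T}, NQ:{A,G} ∩→ {G}; cost 0
[col 2] LR: children L:{T}, R:{G} ∪→ {G,T}; cost 1
[col 2] NQ: children N:{C}, Q:{G} ∪→ {C,G}; cost 1
[col 2] LNQR: children LR:{G,T}, NQ:{C,G} ∩→ {G}; cost 0
per-site changes: [2, 2, 2]; total = 6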